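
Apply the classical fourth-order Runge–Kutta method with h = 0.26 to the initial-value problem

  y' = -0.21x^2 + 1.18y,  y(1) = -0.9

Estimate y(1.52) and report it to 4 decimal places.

RK4: k1 = f(x_n, y_n); k2 = f(x_n + h/2, y_n + (h/2)·k1); k3 = f(x_n + h/2, y_n + (h/2)·k2); k4 = f(x_n + h, y_n + h·k3); y_{n+1} = y_n + (h/6)·(k1 + 2k2 + 2k3 + k4).
x=1.000000, y=-0.900000:
  k1 = f(1.000000, -0.900000) = -1.272000
  k2 = f(1.130000, -1.065360) = -1.525274
  k3 = f(1.130000, -1.098286) = -1.564126
  k4 = f(1.260000, -1.306673) = -1.875270
  y ← -0.900000 + (0.26/6)·(k1 + 2k2 + 2k3 + k4) = -1.304130
x=1.260000, y=-1.304130:
  k1 = f(1.260000, -1.304130) = -1.872269
  k2 = f(1.390000, -1.547525) = -2.231820
  k3 = f(1.390000, -1.594266) = -2.286975
  k4 = f(1.520000, -1.898743) = -2.725701
  y ← -1.304130 + (0.26/6)·(k1 + 2k2 + 2k3 + k4) = -1.895004
y(1.52) ≈ -1.8950

-1.8950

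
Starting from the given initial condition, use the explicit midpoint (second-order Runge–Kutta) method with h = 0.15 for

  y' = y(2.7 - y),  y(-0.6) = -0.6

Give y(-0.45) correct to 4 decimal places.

-0.9872

Midpoint: k1 = f(t_n, y_n); k2 = f(t_n + h/2, y_n + (h/2)·k1); y_{n+1} = y_n + h·k2.
t=-0.600000, y=-0.600000:
  k1 = f(-0.600000, -0.600000) = -1.980000
  k2 = f(-0.525000, -0.748500) = -2.581202
  y ← -0.600000 + 0.15·(-2.581202) = -0.987180
y(-0.45) ≈ -0.9872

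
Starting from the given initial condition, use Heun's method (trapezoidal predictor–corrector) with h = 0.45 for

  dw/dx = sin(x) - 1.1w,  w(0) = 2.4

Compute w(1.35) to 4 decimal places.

1.0817

Heun: k1 = f(x_n, w_n); k2 = f(x_n + h, w_n + h·k1); w_{n+1} = w_n + (h/2)·(k1 + k2).
x=0.000000, w=2.400000:
  k1 = f(0.000000, 2.400000) = -2.640000
  k2 = f(0.450000, 1.212000) = -0.898234
  w ← 2.400000 + (0.45/2)·(-2.640000 + (-0.898234)) = 1.603897
x=0.450000, w=1.603897:
  k1 = f(0.450000, 1.603897) = -1.329321
  k2 = f(0.900000, 1.005703) = -0.322946
  w ← 1.603897 + (0.45/2)·(-1.329321 + (-0.322946)) = 1.232137
x=0.900000, w=1.232137:
  k1 = f(0.900000, 1.232137) = -0.572024
  k2 = f(1.350000, 0.974726) = -0.096476
  w ← 1.232137 + (0.45/2)·(-0.572024 + (-0.096476)) = 1.081725
w(1.35) ≈ 1.0817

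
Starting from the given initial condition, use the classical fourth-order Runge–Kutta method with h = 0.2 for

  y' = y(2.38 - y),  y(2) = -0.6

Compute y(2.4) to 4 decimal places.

-2.5833

RK4: k1 = f(s_n, y_n); k2 = f(s_n + h/2, y_n + (h/2)·k1); k3 = f(s_n + h/2, y_n + (h/2)·k2); k4 = f(s_n + h, y_n + h·k3); y_{n+1} = y_n + (h/6)·(k1 + 2k2 + 2k3 + k4).
s=2.000000, y=-0.600000:
  k1 = f(2.000000, -0.600000) = -1.788000
  k2 = f(2.100000, -0.778800) = -2.460073
  k3 = f(2.100000, -0.846007) = -2.729226
  k4 = f(2.200000, -1.145845) = -4.040073
  y ← -0.600000 + (0.2/6)·(k1 + 2k2 + 2k3 + k4) = -1.140222
s=2.200000, y=-1.140222:
  k1 = f(2.200000, -1.140222) = -4.013836
  k2 = f(2.300000, -1.541606) = -6.045571
  k3 = f(2.300000, -1.744780) = -7.196831
  k4 = f(2.400000, -2.579589) = -12.793698
  y ← -1.140222 + (0.2/6)·(k1 + 2k2 + 2k3 + k4) = -2.583300
y(2.4) ≈ -2.5833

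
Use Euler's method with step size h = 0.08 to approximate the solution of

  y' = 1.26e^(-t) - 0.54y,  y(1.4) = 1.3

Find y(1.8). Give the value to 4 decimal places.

Euler: y_{n+1} = y_n + h·f(t_n, y_n).
t=1.400000, y=1.300000: f=-0.391288 → y ← 1.300000 + 0.08·(-0.391288) = 1.268697
t=1.480000, y=1.268697: f=-0.398273 → y ← 1.268697 + 0.08·(-0.398273) = 1.236835
t=1.560000, y=1.236835: f=-0.403120 → y ← 1.236835 + 0.08·(-0.403120) = 1.204586
t=1.640000, y=1.204586: f=-0.406061 → y ← 1.204586 + 0.08·(-0.406061) = 1.172101
t=1.720000, y=1.172101: f=-0.407311 → y ← 1.172101 + 0.08·(-0.407311) = 1.139516
y(1.8) ≈ 1.1395

1.1395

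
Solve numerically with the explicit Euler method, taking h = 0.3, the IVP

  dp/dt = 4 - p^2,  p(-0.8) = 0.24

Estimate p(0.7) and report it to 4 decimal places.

Euler: p_{n+1} = p_n + h·f(t_n, p_n).
t=-0.800000, p=0.240000: f=3.942400 → p ← 0.240000 + 0.3·3.942400 = 1.422720
t=-0.500000, p=1.422720: f=1.975868 → p ← 1.422720 + 0.3·1.975868 = 2.015480
t=-0.200000, p=2.015480: f=-0.062161 → p ← 2.015480 + 0.3·(-0.062161) = 1.996832
t=0.100000, p=1.996832: f=0.012662 → p ← 1.996832 + 0.3·0.012662 = 2.000631
t=0.400000, p=2.000631: f=-0.002523 → p ← 2.000631 + 0.3·(-0.002523) = 1.999874
p(0.7) ≈ 1.9999

1.9999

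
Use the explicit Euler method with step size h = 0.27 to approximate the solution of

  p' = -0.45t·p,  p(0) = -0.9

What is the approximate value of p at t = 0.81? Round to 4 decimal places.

Euler: p_{n+1} = p_n + h·f(t_n, p_n).
t=0.000000, p=-0.900000: f=0.000000 → p ← -0.900000 + 0.27·0.000000 = -0.900000
t=0.270000, p=-0.900000: f=0.109350 → p ← -0.900000 + 0.27·0.109350 = -0.870476
t=0.540000, p=-0.870476: f=0.211526 → p ← -0.870476 + 0.27·0.211526 = -0.813364
p(0.81) ≈ -0.8134

-0.8134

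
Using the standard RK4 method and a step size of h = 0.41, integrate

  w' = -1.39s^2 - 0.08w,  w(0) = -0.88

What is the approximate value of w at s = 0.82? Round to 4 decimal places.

RK4: k1 = f(s_n, w_n); k2 = f(s_n + h/2, w_n + (h/2)·k1); k3 = f(s_n + h/2, w_n + (h/2)·k2); k4 = f(s_n + h, w_n + h·k3); w_{n+1} = w_n + (h/6)·(k1 + 2k2 + 2k3 + k4).
s=0.000000, w=-0.880000:
  k1 = f(0.000000, -0.880000) = 0.070400
  k2 = f(0.205000, -0.865568) = 0.010831
  k3 = f(0.205000, -0.877780) = 0.011808
  k4 = f(0.410000, -0.875159) = -0.163646
  w ← -0.880000 + (0.41/6)·(k1 + 2k2 + 2k3 + k4) = -0.883278
s=0.410000, w=-0.883278:
  k1 = f(0.410000, -0.883278) = -0.162997
  k2 = f(0.615000, -0.916692) = -0.452397
  k3 = f(0.615000, -0.976019) = -0.447651
  k4 = f(0.820000, -1.066815) = -0.849291
  w ← -0.883278 + (0.41/6)·(k1 + 2k2 + 2k3 + k4) = -1.075458
w(0.82) ≈ -1.0755

-1.0755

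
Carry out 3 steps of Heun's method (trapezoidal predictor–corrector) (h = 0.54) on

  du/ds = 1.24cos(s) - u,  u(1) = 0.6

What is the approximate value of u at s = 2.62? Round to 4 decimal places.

-0.2936

Heun: k1 = f(s_n, u_n); k2 = f(s_n + h, u_n + h·k1); u_{n+1} = u_n + (h/2)·(k1 + k2).
s=1.000000, u=0.600000:
  k1 = f(1.000000, 0.600000) = 0.069975
  k2 = f(1.540000, 0.637786) = -0.599605
  u ← 0.600000 + (0.54/2)·(0.069975 + (-0.599605)) = 0.457000
s=1.540000, u=0.457000:
  k1 = f(1.540000, 0.457000) = -0.418818
  k2 = f(2.080000, 0.230838) = -0.835316
  u ← 0.457000 + (0.54/2)·(-0.418818 + (-0.835316)) = 0.118384
s=2.080000, u=0.118384:
  k1 = f(2.080000, 0.118384) = -0.722861
  k2 = f(2.620000, -0.271962) = -0.803152
  u ← 0.118384 + (0.54/2)·(-0.722861 + (-0.803152)) = -0.293640
u(2.62) ≈ -0.2936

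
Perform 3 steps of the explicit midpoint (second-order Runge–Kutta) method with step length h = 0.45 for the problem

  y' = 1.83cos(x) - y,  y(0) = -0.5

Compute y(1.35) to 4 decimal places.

0.6737

Midpoint: k1 = f(x_n, y_n); k2 = f(x_n + h/2, y_n + (h/2)·k1); y_{n+1} = y_n + h·k2.
x=0.000000, y=-0.500000:
  k1 = f(0.000000, -0.500000) = 2.330000
  k2 = f(0.225000, 0.024250) = 1.759623
  y ← -0.500000 + 0.45·1.759623 = 0.291830
x=0.450000, y=0.291830:
  k1 = f(0.450000, 0.291830) = 1.355988
  k2 = f(0.675000, 0.596928) = 0.831766
  y ← 0.291830 + 0.45·0.831766 = 0.666125
x=0.900000, y=0.666125:
  k1 = f(0.900000, 0.666125) = 0.471421
  k2 = f(1.125000, 0.772195) = 0.016858
  y ← 0.666125 + 0.45·0.016858 = 0.673711
y(1.35) ≈ 0.6737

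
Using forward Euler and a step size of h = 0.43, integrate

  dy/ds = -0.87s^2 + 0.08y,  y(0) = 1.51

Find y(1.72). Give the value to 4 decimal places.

Euler: y_{n+1} = y_n + h·f(s_n, y_n).
s=0.000000, y=1.510000: f=0.120800 → y ← 1.510000 + 0.43·0.120800 = 1.561944
s=0.430000, y=1.561944: f=-0.035907 → y ← 1.561944 + 0.43·(-0.035907) = 1.546504
s=0.860000, y=1.546504: f=-0.519732 → y ← 1.546504 + 0.43·(-0.519732) = 1.323019
s=1.290000, y=1.323019: f=-1.341925 → y ← 1.323019 + 0.43·(-1.341925) = 0.745991
y(1.72) ≈ 0.7460

0.7460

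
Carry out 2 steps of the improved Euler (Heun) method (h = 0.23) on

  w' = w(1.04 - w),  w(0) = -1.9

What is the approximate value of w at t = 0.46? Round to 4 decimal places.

-16.7082

Heun: k1 = f(t_n, w_n); k2 = f(t_n + h, w_n + h·k1); w_{n+1} = w_n + (h/2)·(k1 + k2).
t=0.000000, w=-1.900000:
  k1 = f(0.000000, -1.900000) = -5.586000
  k2 = f(0.230000, -3.184780) = -13.454995
  w ← -1.900000 + (0.23/2)·(-5.586000 + (-13.454995)) = -4.089714
t=0.230000, w=-4.089714:
  k1 = f(0.230000, -4.089714) = -20.979067
  k2 = f(0.460000, -8.914900) = -88.746934
  w ← -4.089714 + (0.23/2)·(-20.979067 + (-88.746934)) = -16.708205
w(0.46) ≈ -16.7082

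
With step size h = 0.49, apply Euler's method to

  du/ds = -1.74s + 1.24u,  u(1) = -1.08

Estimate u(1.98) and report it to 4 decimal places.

-5.4321

Euler: u_{n+1} = u_n + h·f(s_n, u_n).
s=1.000000, u=-1.080000: f=-3.079200 → u ← -1.080000 + 0.49·(-3.079200) = -2.588808
s=1.490000, u=-2.588808: f=-5.802722 → u ← -2.588808 + 0.49·(-5.802722) = -5.432142
u(1.98) ≈ -5.4321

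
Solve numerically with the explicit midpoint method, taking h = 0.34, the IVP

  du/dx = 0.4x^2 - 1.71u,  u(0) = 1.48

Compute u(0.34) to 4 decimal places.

0.8736

Midpoint: k1 = f(x_n, u_n); k2 = f(x_n + h/2, u_n + (h/2)·k1); u_{n+1} = u_n + h·k2.
x=0.000000, u=1.480000:
  k1 = f(0.000000, 1.480000) = -2.530800
  k2 = f(0.170000, 1.049764) = -1.783536
  u ← 1.480000 + 0.34·(-1.783536) = 0.873598
u(0.34) ≈ 0.8736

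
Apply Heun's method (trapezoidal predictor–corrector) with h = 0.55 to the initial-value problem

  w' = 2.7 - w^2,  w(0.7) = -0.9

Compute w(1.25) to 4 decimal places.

0.3569

Heun: k1 = f(s_n, w_n); k2 = f(s_n + h, w_n + h·k1); w_{n+1} = w_n + (h/2)·(k1 + k2).
s=0.700000, w=-0.900000:
  k1 = f(0.700000, -0.900000) = 1.890000
  k2 = f(1.250000, 0.139500) = 2.680540
  w ← -0.900000 + (0.55/2)·(1.890000 + 2.680540) = 0.356898
w(1.25) ≈ 0.3569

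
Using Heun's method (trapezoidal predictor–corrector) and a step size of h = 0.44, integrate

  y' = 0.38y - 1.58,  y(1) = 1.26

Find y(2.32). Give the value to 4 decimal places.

Heun: k1 = f(t_n, y_n); k2 = f(t_n + h, y_n + h·k1); y_{n+1} = y_n + (h/2)·(k1 + k2).
t=1.000000, y=1.260000:
  k1 = f(1.000000, 1.260000) = -1.101200
  k2 = f(1.440000, 0.775472) = -1.285321
  y ← 1.260000 + (0.44/2)·(-1.101200 + (-1.285321)) = 0.734965
t=1.440000, y=0.734965:
  k1 = f(1.440000, 0.734965) = -1.300713
  k2 = f(1.880000, 0.162652) = -1.518192
  y ← 0.734965 + (0.44/2)·(-1.300713 + (-1.518192)) = 0.114806
t=1.880000, y=0.114806:
  k1 = f(1.880000, 0.114806) = -1.536374
  k2 = f(2.320000, -0.561198) = -1.793255
  y ← 0.114806 + (0.44/2)·(-1.536374 + (-1.793255)) = -0.617712
y(2.32) ≈ -0.6177

-0.6177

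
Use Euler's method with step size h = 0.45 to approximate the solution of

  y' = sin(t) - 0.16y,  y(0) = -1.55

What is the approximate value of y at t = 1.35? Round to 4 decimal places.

Euler: y_{n+1} = y_n + h·f(t_n, y_n).
t=0.000000, y=-1.550000: f=0.248000 → y ← -1.550000 + 0.45·0.248000 = -1.438400
t=0.450000, y=-1.438400: f=0.665110 → y ← -1.438400 + 0.45·0.665110 = -1.139101
t=0.900000, y=-1.139101: f=0.965583 → y ← -1.139101 + 0.45·0.965583 = -0.704588
y(1.35) ≈ -0.7046

-0.7046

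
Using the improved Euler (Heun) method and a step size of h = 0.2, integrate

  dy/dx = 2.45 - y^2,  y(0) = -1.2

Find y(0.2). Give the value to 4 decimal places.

-0.9536

Heun: k1 = f(x_n, y_n); k2 = f(x_n + h, y_n + h·k1); y_{n+1} = y_n + (h/2)·(k1 + k2).
x=0.000000, y=-1.200000:
  k1 = f(0.000000, -1.200000) = 1.010000
  k2 = f(0.200000, -0.998000) = 1.453996
  y ← -1.200000 + (0.2/2)·(1.010000 + 1.453996) = -0.953600
y(0.2) ≈ -0.9536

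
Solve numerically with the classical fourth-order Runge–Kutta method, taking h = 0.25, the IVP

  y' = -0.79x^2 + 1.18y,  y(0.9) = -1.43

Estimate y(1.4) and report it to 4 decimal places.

-3.2725

RK4: k1 = f(x_n, y_n); k2 = f(x_n + h/2, y_n + (h/2)·k1); k3 = f(x_n + h/2, y_n + (h/2)·k2); k4 = f(x_n + h, y_n + h·k3); y_{n+1} = y_n + (h/6)·(k1 + 2k2 + 2k3 + k4).
x=0.900000, y=-1.430000:
  k1 = f(0.900000, -1.430000) = -2.327300
  k2 = f(1.025000, -1.720912) = -2.860670
  k3 = f(1.025000, -1.787584) = -2.939343
  k4 = f(1.150000, -2.164836) = -3.599281
  y ← -1.430000 + (0.25/6)·(k1 + 2k2 + 2k3 + k4) = -2.160275
x=1.150000, y=-2.160275:
  k1 = f(1.150000, -2.160275) = -3.593900
  k2 = f(1.275000, -2.609513) = -4.363469
  k3 = f(1.275000, -2.705709) = -4.476980
  k4 = f(1.400000, -3.279520) = -5.418234
  y ← -2.160275 + (0.25/6)·(k1 + 2k2 + 2k3 + k4) = -3.272485
y(1.4) ≈ -3.2725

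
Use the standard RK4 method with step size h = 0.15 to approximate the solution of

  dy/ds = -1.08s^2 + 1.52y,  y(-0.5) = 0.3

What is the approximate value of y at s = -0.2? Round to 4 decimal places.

RK4: k1 = f(s_n, y_n); k2 = f(s_n + h/2, y_n + (h/2)·k1); k3 = f(s_n + h/2, y_n + (h/2)·k2); k4 = f(s_n + h, y_n + h·k3); y_{n+1} = y_n + (h/6)·(k1 + 2k2 + 2k3 + k4).
s=-0.500000, y=0.300000:
  k1 = f(-0.500000, 0.300000) = 0.186000
  k2 = f(-0.425000, 0.313950) = 0.282129
  k3 = f(-0.425000, 0.321160) = 0.293088
  k4 = f(-0.350000, 0.343963) = 0.390524
  y ← 0.300000 + (0.15/6)·(k1 + 2k2 + 2k3 + k4) = 0.343174
s=-0.350000, y=0.343174:
  k1 = f(-0.350000, 0.343174) = 0.389324
  k2 = f(-0.275000, 0.372373) = 0.484332
  k3 = f(-0.275000, 0.379499) = 0.495163
  k4 = f(-0.200000, 0.417448) = 0.591322
  y ← 0.343174 + (0.15/6)·(k1 + 2k2 + 2k3 + k4) = 0.416665
y(-0.2) ≈ 0.4167

0.4167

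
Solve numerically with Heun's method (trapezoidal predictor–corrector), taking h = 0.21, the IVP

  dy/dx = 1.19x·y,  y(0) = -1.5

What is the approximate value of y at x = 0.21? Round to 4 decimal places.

Heun: k1 = f(x_n, y_n); k2 = f(x_n + h, y_n + h·k1); y_{n+1} = y_n + (h/2)·(k1 + k2).
x=0.000000, y=-1.500000:
  k1 = f(0.000000, -1.500000) = 0.000000
  k2 = f(0.210000, -1.500000) = -0.374850
  y ← -1.500000 + (0.21/2)·(0.000000 + (-0.374850)) = -1.539359
y(0.21) ≈ -1.5394

-1.5394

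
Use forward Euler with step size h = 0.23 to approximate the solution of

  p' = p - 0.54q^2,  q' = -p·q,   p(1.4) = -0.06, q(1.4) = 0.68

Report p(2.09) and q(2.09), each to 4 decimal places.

-0.3338, 0.7462

Euler on (p,q): p_{n+1} = p_n + h·p', q_{n+1} = q_n + h·q'.
1.400000: (-0.060000, 0.680000); f=(-0.309696, 0.040800) → (-0.131230, 0.689384)
1.630000: (-0.131230, 0.689384); f=(-0.387865, 0.090468) → (-0.220439, 0.710192)
1.860000: (-0.220439, 0.710192); f=(-0.492800, 0.156554) → (-0.333783, 0.746199)
(p(2.09), q(2.09)) ≈ (-0.3338, 0.7462)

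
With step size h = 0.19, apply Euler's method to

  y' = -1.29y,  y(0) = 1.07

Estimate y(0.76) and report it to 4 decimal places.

Euler: y_{n+1} = y_n + h·f(t_n, y_n).
t=0.000000, y=1.070000: f=-1.380300 → y ← 1.070000 + 0.19·(-1.380300) = 0.807743
t=0.190000, y=0.807743: f=-1.041988 → y ← 0.807743 + 0.19·(-1.041988) = 0.609765
t=0.380000, y=0.609765: f=-0.786597 → y ← 0.609765 + 0.19·(-0.786597) = 0.460312
t=0.570000, y=0.460312: f=-0.593802 → y ← 0.460312 + 0.19·(-0.593802) = 0.347489
y(0.76) ≈ 0.3475

0.3475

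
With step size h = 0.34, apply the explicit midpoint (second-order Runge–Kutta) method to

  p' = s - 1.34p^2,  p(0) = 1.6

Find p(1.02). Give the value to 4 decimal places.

Midpoint: k1 = f(s_n, p_n); k2 = f(s_n + h/2, p_n + (h/2)·k1); p_{n+1} = p_n + h·k2.
s=0.000000, p=1.600000:
  k1 = f(0.000000, 1.600000) = -3.430400
  k2 = f(0.170000, 1.016832) = -1.215489
  p ← 1.600000 + 0.34·(-1.215489) = 1.186734
s=0.340000, p=1.186734:
  k1 = f(0.340000, 1.186734) = -1.547171
  k2 = f(0.510000, 0.923715) = -0.633353
  p ← 1.186734 + 0.34·(-0.633353) = 0.971394
s=0.680000, p=0.971394:
  k1 = f(0.680000, 0.971394) = -0.584431
  k2 = f(0.850000, 0.872040) = -0.169009
  p ← 0.971394 + 0.34·(-0.169009) = 0.913931
p(1.02) ≈ 0.9139

0.9139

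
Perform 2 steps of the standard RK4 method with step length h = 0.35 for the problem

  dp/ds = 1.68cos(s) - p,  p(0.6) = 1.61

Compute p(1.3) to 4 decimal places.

RK4: k1 = f(s_n, p_n); k2 = f(s_n + h/2, p_n + (h/2)·k1); k3 = f(s_n + h/2, p_n + (h/2)·k2); k4 = f(s_n + h, p_n + h·k3); p_{n+1} = p_n + (h/6)·(k1 + 2k2 + 2k3 + k4).
s=0.600000, p=1.610000:
  k1 = f(0.600000, 1.610000) = -0.223436
  k2 = f(0.775000, 1.570899) = -0.370671
  k3 = f(0.775000, 1.545133) = -0.344905
  k4 = f(0.950000, 1.489283) = -0.512056
  p ← 1.610000 + (0.35/6)·(k1 + 2k2 + 2k3 + k4) = 1.483612
s=0.950000, p=1.483612:
  k1 = f(0.950000, 1.483612) = -0.506385
  k2 = f(1.125000, 1.394995) = -0.670618
  k3 = f(1.125000, 1.366254) = -0.641878
  k4 = f(1.300000, 1.258955) = -0.809557
  p ← 1.483612 + (0.35/6)·(k1 + 2k2 + 2k3 + k4) = 1.253725
p(1.3) ≈ 1.2537

1.2537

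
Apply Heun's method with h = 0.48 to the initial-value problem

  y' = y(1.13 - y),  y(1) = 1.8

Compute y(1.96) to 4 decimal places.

1.3277

Heun: k1 = f(x_n, y_n); k2 = f(x_n + h, y_n + h·k1); y_{n+1} = y_n + (h/2)·(k1 + k2).
x=1.000000, y=1.800000:
  k1 = f(1.000000, 1.800000) = -1.206000
  k2 = f(1.480000, 1.221120) = -0.111268
  y ← 1.800000 + (0.48/2)·(-1.206000 + (-0.111268)) = 1.483856
x=1.480000, y=1.483856:
  k1 = f(1.480000, 1.483856) = -0.525071
  k2 = f(1.960000, 1.231822) = -0.125426
  y ← 1.483856 + (0.48/2)·(-0.525071 + (-0.125426)) = 1.327736
y(1.96) ≈ 1.3277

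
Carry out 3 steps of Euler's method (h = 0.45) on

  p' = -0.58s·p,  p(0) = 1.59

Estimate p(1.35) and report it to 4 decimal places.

1.0736

Euler: p_{n+1} = p_n + h·f(s_n, p_n).
s=0.000000, p=1.590000: f=0.000000 → p ← 1.590000 + 0.45·0.000000 = 1.590000
s=0.450000, p=1.590000: f=-0.414990 → p ← 1.590000 + 0.45·(-0.414990) = 1.403255
s=0.900000, p=1.403255: f=-0.732499 → p ← 1.403255 + 0.45·(-0.732499) = 1.073630
p(1.35) ≈ 1.0736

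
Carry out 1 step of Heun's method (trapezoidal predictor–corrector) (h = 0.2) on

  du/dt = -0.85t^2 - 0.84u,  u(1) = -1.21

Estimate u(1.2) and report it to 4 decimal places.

-1.2169

Heun: k1 = f(t_n, u_n); k2 = f(t_n + h, u_n + h·k1); u_{n+1} = u_n + (h/2)·(k1 + k2).
t=1.000000, u=-1.210000:
  k1 = f(1.000000, -1.210000) = 0.166400
  k2 = f(1.200000, -1.176720) = -0.235555
  u ← -1.210000 + (0.2/2)·(0.166400 + (-0.235555)) = -1.216916
u(1.2) ≈ -1.2169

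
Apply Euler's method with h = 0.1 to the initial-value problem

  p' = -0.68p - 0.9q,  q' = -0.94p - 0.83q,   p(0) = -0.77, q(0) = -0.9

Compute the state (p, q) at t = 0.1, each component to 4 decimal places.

-0.6366, -0.7529

Euler on (p,q): p_{n+1} = p_n + h·p', q_{n+1} = q_n + h·q'.
0.000000: (-0.770000, -0.900000); f=(1.333600, 1.470800) → (-0.636640, -0.752920)
(p(0.1), q(0.1)) ≈ (-0.6366, -0.7529)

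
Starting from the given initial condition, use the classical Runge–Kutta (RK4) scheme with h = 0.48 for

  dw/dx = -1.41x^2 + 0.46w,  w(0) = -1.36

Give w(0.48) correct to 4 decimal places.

RK4: k1 = f(x_n, w_n); k2 = f(x_n + h/2, w_n + (h/2)·k1); k3 = f(x_n + h/2, w_n + (h/2)·k2); k4 = f(x_n + h, w_n + h·k3); w_{n+1} = w_n + (h/6)·(k1 + 2k2 + 2k3 + k4).
x=0.000000, w=-1.360000:
  k1 = f(0.000000, -1.360000) = -0.625600
  k2 = f(0.240000, -1.510144) = -0.775882
  k3 = f(0.240000, -1.546212) = -0.792473
  k4 = f(0.480000, -1.740387) = -1.125442
  w ← -1.360000 + (0.48/6)·(k1 + 2k2 + 2k3 + k4) = -1.751020
w(0.48) ≈ -1.7510

-1.7510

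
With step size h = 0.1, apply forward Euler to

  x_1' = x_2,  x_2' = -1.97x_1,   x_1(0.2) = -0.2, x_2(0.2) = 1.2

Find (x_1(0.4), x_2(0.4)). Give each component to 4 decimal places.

0.0439, 1.2552

Euler on (x_1,x_2): x_1_{n+1} = x_1_n + h·x_1', x_2_{n+1} = x_2_n + h·x_2'.
0.200000: (-0.200000, 1.200000); f=(1.200000, 0.394000) → (-0.080000, 1.239400)
0.300000: (-0.080000, 1.239400); f=(1.239400, 0.157600) → (0.043940, 1.255160)
(x_1(0.4), x_2(0.4)) ≈ (0.0439, 1.2552)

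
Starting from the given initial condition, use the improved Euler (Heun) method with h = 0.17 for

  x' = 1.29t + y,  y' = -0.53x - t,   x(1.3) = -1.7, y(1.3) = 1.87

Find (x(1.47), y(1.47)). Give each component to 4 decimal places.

-1.0841, 1.7606

Heun on (x,y): k1 = f(t_n, state_n); k2 = f(t_n + h, state_n + h·k1); state_{n+1} = state_n + (h/2)·(k1 + k2).
1.300000: (-1.700000, 1.870000)
  k1 = (3.547000, -0.399000)
  predictor → (-1.097010, 1.802170)
  k2 = (3.698470, -0.888585)
  → (-1.084135, 1.760555)
(x(1.47), y(1.47)) ≈ (-1.0841, 1.7606)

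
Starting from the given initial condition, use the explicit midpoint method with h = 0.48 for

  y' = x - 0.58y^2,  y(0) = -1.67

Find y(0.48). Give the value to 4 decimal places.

-2.7342

Midpoint: k1 = f(x_n, y_n); k2 = f(x_n + h/2, y_n + (h/2)·k1); y_{n+1} = y_n + h·k2.
x=0.000000, y=-1.670000:
  k1 = f(0.000000, -1.670000) = -1.617562
  k2 = f(0.240000, -2.058215) = -2.217024
  y ← -1.670000 + 0.48·(-2.217024) = -2.734172
y(0.48) ≈ -2.7342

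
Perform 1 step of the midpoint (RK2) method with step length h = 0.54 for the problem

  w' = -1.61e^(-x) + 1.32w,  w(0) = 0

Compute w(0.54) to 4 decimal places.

-0.9735

Midpoint: k1 = f(x_n, w_n); k2 = f(x_n + h/2, w_n + (h/2)·k1); w_{n+1} = w_n + h·k2.
x=0.000000, w=0.000000:
  k1 = f(0.000000, 0.000000) = -1.610000
  k2 = f(0.270000, -0.434700) = -1.802845
  w ← 0.000000 + 0.54·(-1.802845) = -0.973536
w(0.54) ≈ -0.9735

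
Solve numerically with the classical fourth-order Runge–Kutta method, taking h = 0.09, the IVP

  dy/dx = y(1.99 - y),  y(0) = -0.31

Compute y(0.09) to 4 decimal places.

-0.3825

RK4: k1 = f(x_n, y_n); k2 = f(x_n + h/2, y_n + (h/2)·k1); k3 = f(x_n + h/2, y_n + (h/2)·k2); k4 = f(x_n + h, y_n + h·k3); y_{n+1} = y_n + (h/6)·(k1 + 2k2 + 2k3 + k4).
x=0.000000, y=-0.310000:
  k1 = f(0.000000, -0.310000) = -0.713000
  k2 = f(0.045000, -0.342085) = -0.797771
  k3 = f(0.045000, -0.345900) = -0.807987
  k4 = f(0.090000, -0.382719) = -0.908084
  y ← -0.310000 + (0.09/6)·(k1 + 2k2 + 2k3 + k4) = -0.382489
y(0.09) ≈ -0.3825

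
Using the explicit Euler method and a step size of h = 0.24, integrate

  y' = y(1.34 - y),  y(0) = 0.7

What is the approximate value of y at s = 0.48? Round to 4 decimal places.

Euler: y_{n+1} = y_n + h·f(s_n, y_n).
s=0.000000, y=0.700000: f=0.448000 → y ← 0.700000 + 0.24·0.448000 = 0.807520
s=0.240000, y=0.807520: f=0.429988 → y ← 0.807520 + 0.24·0.429988 = 0.910717
y(0.48) ≈ 0.9107

0.9107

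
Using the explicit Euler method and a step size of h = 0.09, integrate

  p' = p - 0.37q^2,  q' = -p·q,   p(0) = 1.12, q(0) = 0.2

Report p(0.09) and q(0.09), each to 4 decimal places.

1.2195, 0.1798

Euler on (p,q): p_{n+1} = p_n + h·p', q_{n+1} = q_n + h·q'.
0.000000: (1.120000, 0.200000); f=(1.105200, -0.224000) → (1.219468, 0.179840)
(p(0.09), q(0.09)) ≈ (1.2195, 0.1798)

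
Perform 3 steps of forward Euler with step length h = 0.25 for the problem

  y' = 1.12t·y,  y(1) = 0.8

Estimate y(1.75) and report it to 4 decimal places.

1.9630

Euler: y_{n+1} = y_n + h·f(t_n, y_n).
t=1.000000, y=0.800000: f=0.896000 → y ← 0.800000 + 0.25·0.896000 = 1.024000
t=1.250000, y=1.024000: f=1.433600 → y ← 1.024000 + 0.25·1.433600 = 1.382400
t=1.500000, y=1.382400: f=2.322432 → y ← 1.382400 + 0.25·2.322432 = 1.963008
y(1.75) ≈ 1.9630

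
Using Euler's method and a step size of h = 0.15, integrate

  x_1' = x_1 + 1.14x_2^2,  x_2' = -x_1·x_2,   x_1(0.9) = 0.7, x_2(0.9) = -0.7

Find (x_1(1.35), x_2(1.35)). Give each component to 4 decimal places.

1.3030, -0.4543

Euler on (x_1,x_2): x_1_{n+1} = x_1_n + h·x_1', x_2_{n+1} = x_2_n + h·x_2'.
0.900000: (0.700000, -0.700000); f=(1.258600, 0.490000) → (0.888790, -0.626500)
1.050000: (0.888790, -0.626500); f=(1.336243, 0.556827) → (1.089226, -0.542976)
1.200000: (1.089226, -0.542976); f=(1.425324, 0.591424) → (1.303025, -0.454262)
(x_1(1.35), x_2(1.35)) ≈ (1.3030, -0.4543)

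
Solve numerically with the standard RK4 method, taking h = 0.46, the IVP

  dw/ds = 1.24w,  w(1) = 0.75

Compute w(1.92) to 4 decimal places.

2.3455

RK4: k1 = f(s_n, w_n); k2 = f(s_n + h/2, w_n + (h/2)·k1); k3 = f(s_n + h/2, w_n + (h/2)·k2); k4 = f(s_n + h, w_n + h·k3); w_{n+1} = w_n + (h/6)·(k1 + 2k2 + 2k3 + k4).
s=1.000000, w=0.750000:
  k1 = f(1.000000, 0.750000) = 0.930000
  k2 = f(1.230000, 0.963900) = 1.195236
  k3 = f(1.230000, 1.024904) = 1.270881
  k4 = f(1.460000, 1.334605) = 1.654911
  w ← 0.750000 + (0.46/6)·(k1 + 2k2 + 2k3 + k4) = 1.326314
s=1.460000, w=1.326314:
  k1 = f(1.460000, 1.326314) = 1.644630
  k2 = f(1.690000, 1.704579) = 2.113678
  k3 = f(1.690000, 1.812461) = 2.247451
  k4 = f(1.920000, 2.360142) = 2.926576
  w ← 1.326314 + (0.46/6)·(k1 + 2k2 + 2k3 + k4) = 2.345480
w(1.92) ≈ 2.3455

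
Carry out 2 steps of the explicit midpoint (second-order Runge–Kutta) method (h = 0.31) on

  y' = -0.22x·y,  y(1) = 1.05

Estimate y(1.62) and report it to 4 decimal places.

0.8775

Midpoint: k1 = f(x_n, y_n); k2 = f(x_n + h/2, y_n + (h/2)·k1); y_{n+1} = y_n + h·k2.
x=1.000000, y=1.050000:
  k1 = f(1.000000, 1.050000) = -0.231000
  k2 = f(1.155000, 1.014195) = -0.257707
  y ← 1.050000 + 0.31·(-0.257707) = 0.970111
x=1.310000, y=0.970111:
  k1 = f(1.310000, 0.970111) = -0.279586
  k2 = f(1.465000, 0.926775) = -0.298700
  y ← 0.970111 + 0.31·(-0.298700) = 0.877514
y(1.62) ≈ 0.8775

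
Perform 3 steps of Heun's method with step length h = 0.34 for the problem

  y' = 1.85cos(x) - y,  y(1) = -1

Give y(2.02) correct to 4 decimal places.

Heun: k1 = f(x_n, y_n); k2 = f(x_n + h, y_n + h·k1); y_{n+1} = y_n + (h/2)·(k1 + k2).
x=1.000000, y=-1.000000:
  k1 = f(1.000000, -1.000000) = 1.999559
  k2 = f(1.340000, -0.320150) = 0.743343
  y ← -1.000000 + (0.34/2)·(1.999559 + 0.743343) = -0.533707
x=1.340000, y=-0.533707:
  k1 = f(1.340000, -0.533707) = 0.956899
  k2 = f(1.680000, -0.208361) = 0.006735
  y ← -0.533707 + (0.34/2)·(0.956899 + 0.006735) = -0.369889
x=1.680000, y=-0.369889:
  k1 = f(1.680000, -0.369889) = 0.168263
  k2 = f(2.020000, -0.312679) = -0.490680
  y ← -0.369889 + (0.34/2)·(0.168263 + (-0.490680)) = -0.424700
y(2.02) ≈ -0.4247

-0.4247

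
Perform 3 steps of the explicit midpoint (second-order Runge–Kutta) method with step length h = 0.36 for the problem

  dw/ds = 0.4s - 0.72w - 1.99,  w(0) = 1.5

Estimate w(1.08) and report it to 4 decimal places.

Midpoint: k1 = f(s_n, w_n); k2 = f(s_n + h/2, w_n + (h/2)·k1); w_{n+1} = w_n + h·k2.
s=0.000000, w=1.500000:
  k1 = f(0.000000, 1.500000) = -3.070000
  k2 = f(0.180000, 0.947400) = -2.600128
  w ← 1.500000 + 0.36·(-2.600128) = 0.563954
s=0.360000, w=0.563954:
  k1 = f(0.360000, 0.563954) = -2.252047
  k2 = f(0.540000, 0.158585) = -1.888182
  w ← 0.563954 + 0.36·(-1.888182) = -0.115791
s=0.720000, w=-0.115791:
  k1 = f(0.720000, -0.115791) = -1.618630
  k2 = f(0.900000, -0.407145) = -1.336856
  w ← -0.115791 + 0.36·(-1.336856) = -0.597059
w(1.08) ≈ -0.5971

-0.5971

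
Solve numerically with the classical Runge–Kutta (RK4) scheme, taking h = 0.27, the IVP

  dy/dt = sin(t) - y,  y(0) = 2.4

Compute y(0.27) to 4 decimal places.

1.8653

RK4: k1 = f(t_n, y_n); k2 = f(t_n + h/2, y_n + (h/2)·k1); k3 = f(t_n + h/2, y_n + (h/2)·k2); k4 = f(t_n + h, y_n + h·k3); y_{n+1} = y_n + (h/6)·(k1 + 2k2 + 2k3 + k4).
t=0.000000, y=2.400000:
  k1 = f(0.000000, 2.400000) = -2.400000
  k2 = f(0.135000, 2.076000) = -1.941410
  k3 = f(0.135000, 2.137910) = -2.003319
  k4 = f(0.270000, 1.859104) = -1.592372
  y ← 2.400000 + (0.27/6)·(k1 + 2k2 + 2k3 + k4) = 1.865318
y(0.27) ≈ 1.8653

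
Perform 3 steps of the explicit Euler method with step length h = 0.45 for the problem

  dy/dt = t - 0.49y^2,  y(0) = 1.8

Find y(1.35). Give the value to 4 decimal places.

1.2001

Euler: y_{n+1} = y_n + h·f(t_n, y_n).
t=0.000000, y=1.800000: f=-1.587600 → y ← 1.800000 + 0.45·(-1.587600) = 1.085580
t=0.450000, y=1.085580: f=-0.127457 → y ← 1.085580 + 0.45·(-0.127457) = 1.028224
t=0.900000, y=1.028224: f=0.381950 → y ← 1.028224 + 0.45·0.381950 = 1.200102
y(1.35) ≈ 1.2001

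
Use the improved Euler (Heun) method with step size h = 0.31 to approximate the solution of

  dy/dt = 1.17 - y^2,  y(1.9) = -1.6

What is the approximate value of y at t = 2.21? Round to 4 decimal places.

-2.2734

Heun: k1 = f(t_n, y_n); k2 = f(t_n + h, y_n + h·k1); y_{n+1} = y_n + (h/2)·(k1 + k2).
t=1.900000, y=-1.600000:
  k1 = f(1.900000, -1.600000) = -1.390000
  k2 = f(2.210000, -2.030900) = -2.954555
  y ← -1.600000 + (0.31/2)·(-1.390000 + (-2.954555)) = -2.273406
y(2.21) ≈ -2.2734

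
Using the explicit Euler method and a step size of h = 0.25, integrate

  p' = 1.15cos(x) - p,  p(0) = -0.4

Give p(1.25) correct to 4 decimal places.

0.5686

Euler: p_{n+1} = p_n + h·f(x_n, p_n).
x=0.000000, p=-0.400000: f=1.550000 → p ← -0.400000 + 0.25·1.550000 = -0.012500
x=0.250000, p=-0.012500: f=1.126749 → p ← -0.012500 + 0.25·1.126749 = 0.269187
x=0.500000, p=0.269187: f=0.740033 → p ← 0.269187 + 0.25·0.740033 = 0.454195
x=0.750000, p=0.454195: f=0.387247 → p ← 0.454195 + 0.25·0.387247 = 0.551007
x=1.000000, p=0.551007: f=0.070340 → p ← 0.551007 + 0.25·0.070340 = 0.568592
p(1.25) ≈ 0.5686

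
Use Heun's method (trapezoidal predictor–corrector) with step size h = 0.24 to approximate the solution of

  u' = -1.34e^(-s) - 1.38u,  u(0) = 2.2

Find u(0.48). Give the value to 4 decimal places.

Heun: k1 = f(s_n, u_n); k2 = f(s_n + h, u_n + h·k1); u_{n+1} = u_n + (h/2)·(k1 + k2).
s=0.000000, u=2.200000:
  k1 = f(0.000000, 2.200000) = -4.376000
  k2 = f(0.240000, 1.149760) = -2.640750
  u ← 2.200000 + (0.24/2)·(-4.376000 + (-2.640750)) = 1.357990
s=0.240000, u=1.357990:
  k1 = f(0.240000, 1.357990) = -2.928108
  k2 = f(0.480000, 0.655244) = -1.733407
  u ← 1.357990 + (0.24/2)·(-2.928108 + (-1.733407)) = 0.798608
u(0.48) ≈ 0.7986

0.7986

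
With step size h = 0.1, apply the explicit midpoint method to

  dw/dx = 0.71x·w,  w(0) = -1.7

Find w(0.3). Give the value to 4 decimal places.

Midpoint: k1 = f(x_n, w_n); k2 = f(x_n + h/2, w_n + (h/2)·k1); w_{n+1} = w_n + h·k2.
x=0.000000, w=-1.700000:
  k1 = f(0.000000, -1.700000) = 0.000000
  k2 = f(0.050000, -1.700000) = -0.060350
  w ← -1.700000 + 0.1·(-0.060350) = -1.706035
x=0.100000, w=-1.706035:
  k1 = f(0.100000, -1.706035) = -0.121128
  k2 = f(0.150000, -1.712091) = -0.182338
  w ← -1.706035 + 0.1·(-0.182338) = -1.724269
x=0.200000, w=-1.724269:
  k1 = f(0.200000, -1.724269) = -0.244846
  k2 = f(0.250000, -1.736511) = -0.308231
  w ← -1.724269 + 0.1·(-0.308231) = -1.755092
w(0.3) ≈ -1.7551

-1.7551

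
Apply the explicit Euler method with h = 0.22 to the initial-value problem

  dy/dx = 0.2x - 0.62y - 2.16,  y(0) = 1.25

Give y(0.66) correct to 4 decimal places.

-0.4072

Euler: y_{n+1} = y_n + h·f(x_n, y_n).
x=0.000000, y=1.250000: f=-2.935000 → y ← 1.250000 + 0.22·(-2.935000) = 0.604300
x=0.220000, y=0.604300: f=-2.490666 → y ← 0.604300 + 0.22·(-2.490666) = 0.056353
x=0.440000, y=0.056353: f=-2.106939 → y ← 0.056353 + 0.22·(-2.106939) = -0.407173
y(0.66) ≈ -0.4072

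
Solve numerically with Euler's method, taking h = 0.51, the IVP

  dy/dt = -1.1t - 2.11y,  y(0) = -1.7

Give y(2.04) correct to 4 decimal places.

Euler: y_{n+1} = y_n + h·f(t_n, y_n).
t=0.000000, y=-1.700000: f=3.587000 → y ← -1.700000 + 0.51·3.587000 = 0.129370
t=0.510000, y=0.129370: f=-0.833971 → y ← 0.129370 + 0.51·(-0.833971) = -0.295955
t=1.020000, y=-0.295955: f=-0.497535 → y ← -0.295955 + 0.51·(-0.497535) = -0.549698
t=1.530000, y=-0.549698: f=-0.523138 → y ← -0.549698 + 0.51·(-0.523138) = -0.816498
y(2.04) ≈ -0.8165

-0.8165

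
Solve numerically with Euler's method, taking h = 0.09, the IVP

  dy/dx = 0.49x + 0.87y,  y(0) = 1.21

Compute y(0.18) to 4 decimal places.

1.4109

Euler: y_{n+1} = y_n + h·f(x_n, y_n).
x=0.000000, y=1.210000: f=1.052700 → y ← 1.210000 + 0.09·1.052700 = 1.304743
x=0.090000, y=1.304743: f=1.179226 → y ← 1.304743 + 0.09·1.179226 = 1.410873
y(0.18) ≈ 1.4109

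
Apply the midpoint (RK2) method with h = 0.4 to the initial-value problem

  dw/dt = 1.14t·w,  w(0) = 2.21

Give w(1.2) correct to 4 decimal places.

Midpoint: k1 = f(t_n, w_n); k2 = f(t_n + h/2, w_n + (h/2)·k1); w_{n+1} = w_n + h·k2.
t=0.000000, w=2.210000:
  k1 = f(0.000000, 2.210000) = 0.000000
  k2 = f(0.200000, 2.210000) = 0.503880
  w ← 2.210000 + 0.4·0.503880 = 2.411552
t=0.400000, w=2.411552:
  k1 = f(0.400000, 2.411552) = 1.099668
  k2 = f(0.600000, 2.631486) = 1.799936
  w ← 2.411552 + 0.4·1.799936 = 3.131526
t=0.800000, w=3.131526:
  k1 = f(0.800000, 3.131526) = 2.855952
  k2 = f(1.000000, 3.702717) = 4.221097
  w ← 3.131526 + 0.4·4.221097 = 4.819965
w(1.2) ≈ 4.8200

4.8200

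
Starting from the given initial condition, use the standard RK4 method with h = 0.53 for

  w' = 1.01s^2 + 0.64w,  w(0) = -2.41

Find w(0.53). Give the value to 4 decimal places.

RK4: k1 = f(s_n, w_n); k2 = f(s_n + h/2, w_n + (h/2)·k1); k3 = f(s_n + h/2, w_n + (h/2)·k2); k4 = f(s_n + h, w_n + h·k3); w_{n+1} = w_n + (h/6)·(k1 + 2k2 + 2k3 + k4).
s=0.000000, w=-2.410000:
  k1 = f(0.000000, -2.410000) = -1.542400
  k2 = f(0.265000, -2.818736) = -1.733064
  k3 = f(0.265000, -2.869262) = -1.765400
  k4 = f(0.530000, -3.345662) = -1.857515
  w ← -2.410000 + (0.53/6)·(k1 + 2k2 + 2k3 + k4) = -3.328388
w(0.53) ≈ -3.3284

-3.3284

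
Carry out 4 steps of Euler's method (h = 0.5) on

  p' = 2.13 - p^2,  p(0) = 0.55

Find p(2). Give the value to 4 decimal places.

1.4590

Euler: p_{n+1} = p_n + h·f(t_n, p_n).
t=0.000000, p=0.550000: f=1.827500 → p ← 0.550000 + 0.5·1.827500 = 1.463750
t=0.500000, p=1.463750: f=-0.012564 → p ← 1.463750 + 0.5·(-0.012564) = 1.457468
t=1.000000, p=1.457468: f=0.005787 → p ← 1.457468 + 0.5·0.005787 = 1.460362
t=1.500000, p=1.460362: f=-0.002656 → p ← 1.460362 + 0.5·(-0.002656) = 1.459034
p(2) ≈ 1.4590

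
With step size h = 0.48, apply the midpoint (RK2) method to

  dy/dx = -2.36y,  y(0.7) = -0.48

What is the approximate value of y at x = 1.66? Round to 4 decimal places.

-0.1243

Midpoint: k1 = f(x_n, y_n); k2 = f(x_n + h/2, y_n + (h/2)·k1); y_{n+1} = y_n + h·k2.
x=0.700000, y=-0.480000:
  k1 = f(0.700000, -0.480000) = 1.132800
  k2 = f(0.940000, -0.208128) = 0.491182
  y ← -0.480000 + 0.48·0.491182 = -0.244233
x=1.180000, y=-0.244233:
  k1 = f(1.180000, -0.244233) = 0.576389
  k2 = f(1.420000, -0.105899) = 0.249922
  y ← -0.244233 + 0.48·0.249922 = -0.124270
y(1.66) ≈ -0.1243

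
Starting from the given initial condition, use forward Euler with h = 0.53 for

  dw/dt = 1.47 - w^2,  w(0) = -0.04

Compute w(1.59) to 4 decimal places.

1.2077

Euler: w_{n+1} = w_n + h·f(t_n, w_n).
t=0.000000, w=-0.040000: f=1.468400 → w ← -0.040000 + 0.53·1.468400 = 0.738252
t=0.530000, w=0.738252: f=0.924984 → w ← 0.738252 + 0.53·0.924984 = 1.228494
t=1.060000, w=1.228494: f=-0.039196 → w ← 1.228494 + 0.53·(-0.039196) = 1.207719
w(1.59) ≈ 1.2077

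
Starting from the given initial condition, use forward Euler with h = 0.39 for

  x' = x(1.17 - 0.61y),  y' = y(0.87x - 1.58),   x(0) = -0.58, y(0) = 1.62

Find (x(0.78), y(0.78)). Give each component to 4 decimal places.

Euler on (x,y): x_{n+1} = x_n + h·x', y_{n+1} = y_n + h·y'.
0.000000: (-0.580000, 1.620000); f=(-0.105444, -3.377052) → (-0.621123, 0.302950)
0.390000: (-0.621123, 0.302950); f=(-0.611931, -0.642368) → (-0.859776, 0.052426)
(x(0.78), y(0.78)) ≈ (-0.8598, 0.0524)

-0.8598, 0.0524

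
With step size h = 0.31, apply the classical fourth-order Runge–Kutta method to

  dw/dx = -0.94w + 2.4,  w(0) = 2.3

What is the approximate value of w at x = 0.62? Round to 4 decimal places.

2.4118

RK4: k1 = f(x_n, w_n); k2 = f(x_n + h/2, w_n + (h/2)·k1); k3 = f(x_n + h/2, w_n + (h/2)·k2); k4 = f(x_n + h, w_n + h·k3); w_{n+1} = w_n + (h/6)·(k1 + 2k2 + 2k3 + k4).
x=0.000000, w=2.300000:
  k1 = f(0.000000, 2.300000) = 0.238000
  k2 = f(0.155000, 2.336890) = 0.203323
  k3 = f(0.155000, 2.331515) = 0.208376
  k4 = f(0.310000, 2.364596) = 0.177279
  w ← 2.300000 + (0.31/6)·(k1 + 2k2 + 2k3 + k4) = 2.363998
x=0.310000, w=2.363998:
  k1 = f(0.310000, 2.363998) = 0.177842
  k2 = f(0.465000, 2.391564) = 0.151930
  k3 = f(0.465000, 2.387548) = 0.155705
  k4 = f(0.620000, 2.412267) = 0.132469
  w ← 2.363998 + (0.31/6)·(k1 + 2k2 + 2k3 + k4) = 2.411820
w(0.62) ≈ 2.4118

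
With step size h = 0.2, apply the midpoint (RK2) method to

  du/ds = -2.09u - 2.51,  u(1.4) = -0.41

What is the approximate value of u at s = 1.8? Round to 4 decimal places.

-0.8466

Midpoint: k1 = f(s_n, u_n); k2 = f(s_n + h/2, u_n + (h/2)·k1); u_{n+1} = u_n + h·k2.
s=1.400000, u=-0.410000:
  k1 = f(1.400000, -0.410000) = -1.653100
  k2 = f(1.500000, -0.575310) = -1.307602
  u ← -0.410000 + 0.2·(-1.307602) = -0.671520
s=1.600000, u=-0.671520:
  k1 = f(1.600000, -0.671520) = -1.106522
  k2 = f(1.700000, -0.782173) = -0.875259
  u ← -0.671520 + 0.2·(-0.875259) = -0.846572
u(1.8) ≈ -0.8466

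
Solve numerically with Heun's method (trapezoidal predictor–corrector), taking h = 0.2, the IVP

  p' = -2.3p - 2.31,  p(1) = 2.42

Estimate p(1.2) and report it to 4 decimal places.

1.2071

Heun: k1 = f(t_n, p_n); k2 = f(t_n + h, p_n + h·k1); p_{n+1} = p_n + (h/2)·(k1 + k2).
t=1.000000, p=2.420000:
  k1 = f(1.000000, 2.420000) = -7.876000
  k2 = f(1.200000, 0.844800) = -4.253040
  p ← 2.420000 + (0.2/2)·(-7.876000 + (-4.253040)) = 1.207096
p(1.2) ≈ 1.2071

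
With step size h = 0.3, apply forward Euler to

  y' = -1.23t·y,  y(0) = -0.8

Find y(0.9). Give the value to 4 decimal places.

-0.5539

Euler: y_{n+1} = y_n + h·f(t_n, y_n).
t=0.000000, y=-0.800000: f=0.000000 → y ← -0.800000 + 0.3·0.000000 = -0.800000
t=0.300000, y=-0.800000: f=0.295200 → y ← -0.800000 + 0.3·0.295200 = -0.711440
t=0.600000, y=-0.711440: f=0.525043 → y ← -0.711440 + 0.3·0.525043 = -0.553927
y(0.9) ≈ -0.5539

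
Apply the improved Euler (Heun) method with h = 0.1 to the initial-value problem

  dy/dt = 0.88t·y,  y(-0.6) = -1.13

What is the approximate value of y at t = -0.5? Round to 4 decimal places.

-1.0766

Heun: k1 = f(t_n, y_n); k2 = f(t_n + h, y_n + h·k1); y_{n+1} = y_n + (h/2)·(k1 + k2).
t=-0.600000, y=-1.130000:
  k1 = f(-0.600000, -1.130000) = 0.596640
  k2 = f(-0.500000, -1.070336) = 0.470948
  y ← -1.130000 + (0.1/2)·(0.596640 + 0.470948) = -1.076621
y(-0.5) ≈ -1.0766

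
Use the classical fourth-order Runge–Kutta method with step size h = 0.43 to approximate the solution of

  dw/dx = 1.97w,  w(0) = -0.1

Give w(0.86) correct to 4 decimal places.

-0.5423

RK4: k1 = f(x_n, w_n); k2 = f(x_n + h/2, w_n + (h/2)·k1); k3 = f(x_n + h/2, w_n + (h/2)·k2); k4 = f(x_n + h, w_n + h·k3); w_{n+1} = w_n + (h/6)·(k1 + 2k2 + 2k3 + k4).
x=0.000000, w=-0.100000:
  k1 = f(0.000000, -0.100000) = -0.197000
  k2 = f(0.215000, -0.142355) = -0.280439
  k3 = f(0.215000, -0.160294) = -0.315780
  k4 = f(0.430000, -0.235785) = -0.464497
  w ← -0.100000 + (0.43/6)·(k1 + 2k2 + 2k3 + k4) = -0.232865
x=0.430000, w=-0.232865:
  k1 = f(0.430000, -0.232865) = -0.458745
  k2 = f(0.645000, -0.331496) = -0.653046
  k3 = f(0.645000, -0.373270) = -0.735343
  k4 = f(0.860000, -0.549063) = -1.081654
  w ← -0.232865 + (0.43/6)·(k1 + 2k2 + 2k3 + k4) = -0.542263
w(0.86) ≈ -0.5423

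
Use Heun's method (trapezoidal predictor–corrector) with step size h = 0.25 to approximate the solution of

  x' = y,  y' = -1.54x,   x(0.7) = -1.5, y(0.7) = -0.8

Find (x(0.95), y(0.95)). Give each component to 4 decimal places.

Heun on (x,y): k1 = f(s_n, state_n); k2 = f(s_n + h, state_n + h·k1); state_{n+1} = state_n + (h/2)·(k1 + k2).
0.700000: (-1.500000, -0.800000)
  k1 = (-0.800000, 2.310000)
  predictor → (-1.700000, -0.222500)
  k2 = (-0.222500, 2.618000)
  → (-1.627813, -0.184000)
(x(0.95), y(0.95)) ≈ (-1.6278, -0.1840)

-1.6278, -0.1840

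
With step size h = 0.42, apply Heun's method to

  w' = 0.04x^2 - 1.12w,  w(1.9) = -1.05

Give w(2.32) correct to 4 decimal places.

Heun: k1 = f(x_n, w_n); k2 = f(x_n + h, w_n + h·k1); w_{n+1} = w_n + (h/2)·(k1 + k2).
x=1.900000, w=-1.050000:
  k1 = f(1.900000, -1.050000) = 1.320400
  k2 = f(2.320000, -0.495432) = 0.770180
  w ← -1.050000 + (0.42/2)·(1.320400 + 0.770180) = -0.610978
w(2.32) ≈ -0.6110

-0.6110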